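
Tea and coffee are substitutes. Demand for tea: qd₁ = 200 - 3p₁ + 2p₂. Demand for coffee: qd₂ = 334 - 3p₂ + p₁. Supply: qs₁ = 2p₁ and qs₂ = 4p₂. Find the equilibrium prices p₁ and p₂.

p₁ = 188/3, p₂ = 170/3

Market 1: 200 - 3p₁ + 2p₂ = 2p₁ → 5p₁ - 2p₂ = 200.
Market 2: 7p₂ - p₁ = 334.
Eliminating p₂: 7×(1) + 2×(2) gives 33p₁ = 2068, so p₁ = 188/3.
Back-substitute into (2): p₂ = (334 + 1×188/3) / 7 = 170/3.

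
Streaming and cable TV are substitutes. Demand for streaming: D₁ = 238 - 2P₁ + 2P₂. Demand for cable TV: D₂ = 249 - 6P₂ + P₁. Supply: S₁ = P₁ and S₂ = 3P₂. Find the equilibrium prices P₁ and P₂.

Market 1: 238 - 2P₁ + 2P₂ = P₁ → 3P₁ - 2P₂ = 238.
Market 2: 9P₂ - P₁ = 249.
Eliminating P₂: 9×(1) + 2×(2) gives 25P₁ = 2640, so P₁ = 105.6.
Back-substitute into (2): P₂ = (249 + 1×105.6) / 9 = 39.4.

P₁ = 105.6, P₂ = 39.4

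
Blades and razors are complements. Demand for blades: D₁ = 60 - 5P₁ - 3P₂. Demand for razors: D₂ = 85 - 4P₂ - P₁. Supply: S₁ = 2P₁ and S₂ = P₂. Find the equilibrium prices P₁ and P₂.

P₁ = 1.40625, P₂ = 16.71875

Market 1: 60 - 5P₁ - 3P₂ = 2P₁ → 7P₁ + 3P₂ = 60.
Market 2: 5P₂ + P₁ = 85.
Eliminating P₂: 5×(1) − 3×(2) gives 32P₁ = 45, so P₁ = 1.40625.
Back-substitute into (2): P₂ = (85 − 1×1.40625) / 5 = 16.71875.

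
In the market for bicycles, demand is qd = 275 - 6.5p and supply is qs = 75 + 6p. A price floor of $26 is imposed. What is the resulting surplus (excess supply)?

Equilibrium price would be p* = 16, so the floor at 26 binds.
At p = 26: qd = 106, qs = 231.
Surplus = 231 − 106 = 125.

Surplus = 125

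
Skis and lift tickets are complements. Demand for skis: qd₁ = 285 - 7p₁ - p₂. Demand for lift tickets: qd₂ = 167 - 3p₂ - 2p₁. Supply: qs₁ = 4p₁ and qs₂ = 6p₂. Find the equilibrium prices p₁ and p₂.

Market 1: 285 - 7p₁ - p₂ = 4p₁ → 11p₁ + p₂ = 285.
Market 2: 9p₂ + 2p₁ = 167.
Eliminating p₂: 9×(1) − 1×(2) gives 97p₁ = 2398, so p₁ = 2398/97.
Back-substitute into (2): p₂ = (167 − 2×2398/97) / 9 = 1267/97.

p₁ = 2398/97, p₂ = 1267/97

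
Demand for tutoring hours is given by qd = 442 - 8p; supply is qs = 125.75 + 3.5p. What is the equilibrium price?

p* = 27.5

Set qd = qs: 442 - 8p = 125.75 + 3.5p.
316.25 = 11.5p, so p* = 27.5.
q* = 442 − 8(27.5) = 222.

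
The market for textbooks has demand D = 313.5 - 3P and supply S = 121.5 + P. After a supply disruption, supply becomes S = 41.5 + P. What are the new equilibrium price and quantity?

P' = 68, Q' = 109.5

Original equilibrium: P* = 48, Q* = 169.5.
New equilibrium: 313.5 - 3P = 41.5 + P, so 272 = 4P and P' = 68; Q' = 313.5 − 3(68) = 109.5.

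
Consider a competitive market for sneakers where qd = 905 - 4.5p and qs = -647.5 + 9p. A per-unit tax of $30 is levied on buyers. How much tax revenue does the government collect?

Tax revenue = 8925

Pre-tax equilibrium: p* = 115, q* = 387.5.
Tax on buyers shifts demand to qd = 905 − 4.5(p + 30) = 770 - 4.5p.
770 - 4.5p = -647.5 + 9p gives seller price ps = 105; buyers pay pb = 105 + 30 = 135.
New quantity: q = 905 − 4.5(135) = 297.5.
Revenue = 30 × 297.5 = 8925.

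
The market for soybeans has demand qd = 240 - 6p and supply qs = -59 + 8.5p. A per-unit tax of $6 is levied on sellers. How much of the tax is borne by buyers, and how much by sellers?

Pre-tax equilibrium: p* = 598/29, q* = 3372/29.
Tax on sellers shifts supply to qs = -59 + 8.5(p − 6) = -110 + 8.5p.
240 - 6p = -110 + 8.5p gives buyer price pb = 700/29; sellers receive ps = 700/29 − 6 = 526/29.
New quantity: q = 240 − 6(700/29) = 2760/29.
Buyer burden = 700/29 − 598/29 = 102/29; seller burden = 598/29 − 526/29 = 72/29.

Buyers bear 102/29, sellers bear 72/29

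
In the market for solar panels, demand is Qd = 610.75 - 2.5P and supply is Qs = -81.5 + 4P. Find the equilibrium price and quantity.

Set Qd = Qs: 610.75 - 2.5P = -81.5 + 4P.
692.25 = 6.5P, so P* = 106.5.
Q* = 610.75 − 2.5(106.5) = 344.5.

P* = 106.5, Q* = 344.5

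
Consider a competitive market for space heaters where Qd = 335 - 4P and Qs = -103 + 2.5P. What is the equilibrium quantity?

Set Qd = Qs: 335 - 4P = -103 + 2.5P.
438 = 6.5P, so P* = 876/13.
Q* = 335 − 4(876/13) = 851/13.

Q* = 851/13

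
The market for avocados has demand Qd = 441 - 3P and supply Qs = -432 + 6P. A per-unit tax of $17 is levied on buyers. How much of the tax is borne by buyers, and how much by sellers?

Buyers bear 34/3, sellers bear 17/3

Pre-tax equilibrium: P* = 97, Q* = 150.
Tax on buyers shifts demand to Qd = 441 − 3(P + 17) = 390 - 3P.
390 - 3P = -432 + 6P gives seller price Ps = 274/3; buyers pay Pb = 274/3 + 17 = 325/3.
New quantity: Q = 441 − 3(325/3) = 116.
Buyer burden = 325/3 − 97 = 34/3; seller burden = 97 − 274/3 = 17/3.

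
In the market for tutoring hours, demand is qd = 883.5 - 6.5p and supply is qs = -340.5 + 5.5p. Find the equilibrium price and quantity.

Set qd = qs: 883.5 - 6.5p = -340.5 + 5.5p.
1224 = 12p, so p* = 102.
q* = 883.5 − 6.5(102) = 220.5.

p* = 102, q* = 220.5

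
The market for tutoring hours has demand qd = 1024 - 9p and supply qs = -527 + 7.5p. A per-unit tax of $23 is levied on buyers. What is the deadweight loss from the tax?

Deadweight loss = 23805/22

Pre-tax equilibrium: p* = 94, q* = 178.
Tax on buyers shifts demand to qd = 1024 − 9(p + 23) = 817 - 9p.
817 - 9p = -527 + 7.5p gives seller price ps = 896/11; buyers pay pb = 896/11 + 23 = 1149/11.
New quantity: q = 1024 − 9(1149/11) = 923/11.
DWL = ½ × 23 × (178 − 923/11) = 23805/22.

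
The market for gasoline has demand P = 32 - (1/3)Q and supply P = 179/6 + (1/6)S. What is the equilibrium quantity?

Set the two price expressions equal: 32 - (1/3)Q = 179/6 + (1/6)Q.
13/6 = 0.5Q, so Q* = 13/3.
P* = 32 − (1/3)(13/3) = 275/9.

Q* = 13/3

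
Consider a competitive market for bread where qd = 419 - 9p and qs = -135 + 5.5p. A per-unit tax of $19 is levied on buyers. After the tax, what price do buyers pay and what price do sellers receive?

Pre-tax equilibrium: p* = 1108/29, q* = 2179/29.
Tax on buyers shifts demand to qd = 419 − 9(p + 19) = 248 - 9p.
248 - 9p = -135 + 5.5p gives seller price ps = 766/29; buyers pay pb = 766/29 + 19 = 1317/29.
New quantity: q = 419 − 9(1317/29) = 298/29.

Buyers pay 1317/29, sellers receive 766/29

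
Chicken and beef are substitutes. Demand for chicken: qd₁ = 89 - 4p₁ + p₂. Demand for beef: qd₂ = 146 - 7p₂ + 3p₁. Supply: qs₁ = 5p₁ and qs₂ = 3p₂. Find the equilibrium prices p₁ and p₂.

p₁ = 1036/87, p₂ = 527/29

Market 1: 89 - 4p₁ + p₂ = 5p₁ → 9p₁ - p₂ = 89.
Market 2: 10p₂ - 3p₁ = 146.
Eliminating p₂: 10×(1) + 1×(2) gives 87p₁ = 1036, so p₁ = 1036/87.
Back-substitute into (2): p₂ = (146 + 3×1036/87) / 10 = 527/29.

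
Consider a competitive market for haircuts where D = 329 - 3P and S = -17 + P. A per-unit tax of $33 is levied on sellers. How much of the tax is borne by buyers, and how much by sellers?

Buyers bear $8.25, sellers bear $24.75

Pre-tax equilibrium: P* = 86.5, Q* = 69.5.
Tax on sellers shifts supply to S = -17 + 1(P − 33) = -50 + P.
329 - 3P = -50 + P gives buyer price Pb = 94.75; sellers receive Ps = 94.75 − 33 = 61.75.
New quantity: Q = 329 − 3(94.75) = 44.75.
Buyer burden = 94.75 − 86.5 = 8.25; seller burden = 86.5 − 61.75 = 24.75.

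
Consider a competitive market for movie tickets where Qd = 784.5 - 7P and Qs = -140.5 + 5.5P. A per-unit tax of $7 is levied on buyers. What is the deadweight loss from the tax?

Pre-tax equilibrium: P* = 74, Q* = 266.5.
Tax on buyers shifts demand to Qd = 784.5 − 7(P + 7) = 735.5 - 7P.
735.5 - 7P = -140.5 + 5.5P gives seller price Ps = 70.08; buyers pay Pb = 70.08 + 7 = 77.08.
New quantity: Q = 784.5 − 7(77.08) = 244.94.
DWL = ½ × 7 × (266.5 − 244.94) = 75.46.

Deadweight loss = 75.46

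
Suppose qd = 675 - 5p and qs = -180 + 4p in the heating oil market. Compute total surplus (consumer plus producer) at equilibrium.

Total surplus = 9000

Equilibrium: 675 - 5p = -180 + 4p gives p* = 95, q* = 200.
Demand choke price: p = 135; supply starts at p = 45.
CS = ½(135 − 95)(200) = 4000; PS = ½(95 − 45)(200) = 5000.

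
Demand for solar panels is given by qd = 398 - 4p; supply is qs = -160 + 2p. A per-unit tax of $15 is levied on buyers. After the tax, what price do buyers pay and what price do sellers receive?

Buyers pay $98, sellers receive $83

Pre-tax equilibrium: p* = 93, q* = 26.
Tax on buyers shifts demand to qd = 398 − 4(p + 15) = 338 - 4p.
338 - 4p = -160 + 2p gives seller price ps = 83; buyers pay pb = 83 + 15 = 98.
New quantity: q = 398 − 4(98) = 6.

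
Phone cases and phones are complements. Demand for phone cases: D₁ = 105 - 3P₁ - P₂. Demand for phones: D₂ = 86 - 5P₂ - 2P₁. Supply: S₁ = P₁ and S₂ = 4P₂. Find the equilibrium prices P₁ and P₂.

P₁ = 859/34, P₂ = 67/17

Market 1: 105 - 3P₁ - P₂ = P₁ → 4P₁ + P₂ = 105.
Market 2: 9P₂ + 2P₁ = 86.
Eliminating P₂: 9×(1) − 1×(2) gives 34P₁ = 859, so P₁ = 859/34.
Back-substitute into (2): P₂ = (86 − 2×859/34) / 9 = 67/17.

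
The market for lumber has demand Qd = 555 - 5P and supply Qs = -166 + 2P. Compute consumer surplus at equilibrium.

Consumer surplus = 160

Equilibrium: 555 - 5P = -166 + 2P gives P* = 103, Q* = 40.
Demand choke price (Qd = 0): P = 111.
CS = ½(111 − 103)(40) = 160.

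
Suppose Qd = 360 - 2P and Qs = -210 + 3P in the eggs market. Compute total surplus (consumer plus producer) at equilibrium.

Total surplus = 7260

Equilibrium: 360 - 2P = -210 + 3P gives P* = 114, Q* = 132.
Demand choke price: P = 180; supply starts at P = 70.
CS = ½(180 − 114)(132) = 4356; PS = ½(114 − 70)(132) = 2904.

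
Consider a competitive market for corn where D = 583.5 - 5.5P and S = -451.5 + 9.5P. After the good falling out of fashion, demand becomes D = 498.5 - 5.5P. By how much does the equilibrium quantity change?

Original equilibrium: P* = 69, Q* = 204.
New equilibrium: 498.5 - 5.5P = -451.5 + 9.5P, so 950 = 15P and P' = 190/3; Q' = 498.5 − 5.5(190/3) = 901/6.
Change in quantity: 901/6 − 204 = -323/6.

ΔQ = -323/6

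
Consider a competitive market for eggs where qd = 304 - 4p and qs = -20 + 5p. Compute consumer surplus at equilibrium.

Consumer surplus = 3200

Equilibrium: 304 - 4p = -20 + 5p gives p* = 36, q* = 160.
Demand choke price (qd = 0): p = 76.
CS = ½(76 − 36)(160) = 3200.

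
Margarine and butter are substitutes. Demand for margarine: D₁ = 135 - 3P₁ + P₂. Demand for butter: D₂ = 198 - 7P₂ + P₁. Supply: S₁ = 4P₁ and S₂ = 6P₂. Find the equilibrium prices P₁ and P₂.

P₁ = 21.7, P₂ = 16.9

Market 1: 135 - 3P₁ + P₂ = 4P₁ → 7P₁ - P₂ = 135.
Market 2: 13P₂ - P₁ = 198.
Eliminating P₂: 13×(1) + 1×(2) gives 90P₁ = 1953, so P₁ = 21.7.
Back-substitute into (2): P₂ = (198 + 1×21.7) / 13 = 16.9.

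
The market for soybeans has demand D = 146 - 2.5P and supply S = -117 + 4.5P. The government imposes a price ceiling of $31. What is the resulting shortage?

Shortage = 46

Equilibrium price would be P* = 263/7, so the ceiling at 31 binds.
At P = 31: D = 146 − 2.5(31) = 68.5, S = -117 + 4.5(31) = 22.5.
Shortage = 68.5 − 22.5 = 46.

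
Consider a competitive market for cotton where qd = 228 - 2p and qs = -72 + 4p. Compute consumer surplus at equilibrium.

Consumer surplus = 4096

Equilibrium: 228 - 2p = -72 + 4p gives p* = 50, q* = 128.
Demand choke price (qd = 0): p = 114.
CS = ½(114 − 50)(128) = 4096.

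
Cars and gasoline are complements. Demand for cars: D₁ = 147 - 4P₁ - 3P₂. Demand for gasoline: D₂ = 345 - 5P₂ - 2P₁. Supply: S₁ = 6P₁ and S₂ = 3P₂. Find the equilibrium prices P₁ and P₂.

Market 1: 147 - 4P₁ - 3P₂ = 6P₁ → 10P₁ + 3P₂ = 147.
Market 2: 8P₂ + 2P₁ = 345.
Eliminating P₂: 8×(1) − 3×(2) gives 74P₁ = 141, so P₁ = 141/74.
Back-substitute into (2): P₂ = (345 − 2×141/74) / 8 = 1578/37.

P₁ = 141/74, P₂ = 1578/37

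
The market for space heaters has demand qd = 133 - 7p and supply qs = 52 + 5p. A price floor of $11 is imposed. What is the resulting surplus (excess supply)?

Surplus = 51

Equilibrium price would be p* = 6.75, so the floor at 11 binds.
At p = 11: qd = 56, qs = 107.
Surplus = 107 − 56 = 51.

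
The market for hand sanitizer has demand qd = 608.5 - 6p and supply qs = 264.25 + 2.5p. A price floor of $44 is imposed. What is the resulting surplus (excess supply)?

Equilibrium price would be p* = 40.5, so the floor at 44 binds.
At p = 44: qd = 344.5, qs = 374.25.
Surplus = 374.25 − 344.5 = 29.75.

Surplus = 29.75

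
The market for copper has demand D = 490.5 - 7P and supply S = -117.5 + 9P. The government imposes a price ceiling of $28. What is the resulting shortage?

Equilibrium price would be P* = 38, so the ceiling at 28 binds.
At P = 28: D = 490.5 − 7(28) = 294.5, S = -117.5 + 9(28) = 134.5.
Shortage = 294.5 − 134.5 = 160.

Shortage = 160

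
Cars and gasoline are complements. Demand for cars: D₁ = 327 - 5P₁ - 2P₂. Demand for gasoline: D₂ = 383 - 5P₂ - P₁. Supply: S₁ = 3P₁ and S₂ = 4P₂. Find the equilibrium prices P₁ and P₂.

P₁ = 31.1, P₂ = 39.1

Market 1: 327 - 5P₁ - 2P₂ = 3P₁ → 8P₁ + 2P₂ = 327.
Market 2: 9P₂ + P₁ = 383.
Eliminating P₂: 9×(1) − 2×(2) gives 70P₁ = 2177, so P₁ = 31.1.
Back-substitute into (2): P₂ = (383 − 1×31.1) / 9 = 39.1.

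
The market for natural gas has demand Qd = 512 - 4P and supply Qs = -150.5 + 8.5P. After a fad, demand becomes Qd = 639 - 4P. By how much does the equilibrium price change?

Original equilibrium: P* = 53, Q* = 300.
New equilibrium: 639 - 4P = -150.5 + 8.5P, so 789.5 = 12.5P and P' = 63.16; Q' = 639 − 4(63.16) = 386.36.
Change in price: 63.16 − 53 = 10.16.

ΔP = 10.16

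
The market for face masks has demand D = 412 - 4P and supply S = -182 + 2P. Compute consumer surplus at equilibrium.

Equilibrium: 412 - 4P = -182 + 2P gives P* = 99, Q* = 16.
Demand choke price (D = 0): P = 103.
CS = ½(103 − 99)(16) = 32.

Consumer surplus = 32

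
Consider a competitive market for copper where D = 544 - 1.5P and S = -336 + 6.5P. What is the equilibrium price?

Set D = S: 544 - 1.5P = -336 + 6.5P.
880 = 8P, so P* = 110.
Q* = 544 − 1.5(110) = 379.

P* = 110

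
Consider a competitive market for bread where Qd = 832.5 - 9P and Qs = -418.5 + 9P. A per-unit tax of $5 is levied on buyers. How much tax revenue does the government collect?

Tax revenue = 922.5

Pre-tax equilibrium: P* = 69.5, Q* = 207.
Tax on buyers shifts demand to Qd = 832.5 − 9(P + 5) = 787.5 - 9P.
787.5 - 9P = -418.5 + 9P gives seller price Ps = 67; buyers pay Pb = 67 + 5 = 72.
New quantity: Q = 832.5 − 9(72) = 184.5.
Revenue = 5 × 184.5 = 922.5.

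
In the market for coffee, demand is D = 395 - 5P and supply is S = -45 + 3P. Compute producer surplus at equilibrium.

Equilibrium: 395 - 5P = -45 + 3P gives P* = 55, Q* = 120.
Supply starts at P = 15 (where S = 0).
PS = ½(55 − 15)(120) = 2400.

Producer surplus = 2400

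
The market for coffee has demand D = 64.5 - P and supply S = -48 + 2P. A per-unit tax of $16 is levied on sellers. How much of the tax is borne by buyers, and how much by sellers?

Buyers bear 32/3, sellers bear 16/3

Pre-tax equilibrium: P* = 37.5, Q* = 27.
Tax on sellers shifts supply to S = -48 + 2(P − 16) = -80 + 2P.
64.5 - P = -80 + 2P gives buyer price Pb = 289/6; sellers receive Ps = 289/6 − 16 = 193/6.
New quantity: Q = 64.5 − 1(289/6) = 49/3.
Buyer burden = 289/6 − 37.5 = 32/3; seller burden = 37.5 − 193/6 = 16/3.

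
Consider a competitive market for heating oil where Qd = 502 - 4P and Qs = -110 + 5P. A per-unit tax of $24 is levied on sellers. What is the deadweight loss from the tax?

Deadweight loss = 640

Pre-tax equilibrium: P* = 68, Q* = 230.
Tax on sellers shifts supply to Qs = -110 + 5(P − 24) = -230 + 5P.
502 - 4P = -230 + 5P gives buyer price Pb = 244/3; sellers receive Ps = 244/3 − 24 = 172/3.
New quantity: Q = 502 − 4(244/3) = 530/3.
DWL = ½ × 24 × (230 − 530/3) = 640.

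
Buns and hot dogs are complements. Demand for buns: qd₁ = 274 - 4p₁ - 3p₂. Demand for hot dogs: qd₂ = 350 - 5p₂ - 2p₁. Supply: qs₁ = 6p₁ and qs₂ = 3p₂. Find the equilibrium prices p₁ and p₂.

Market 1: 274 - 4p₁ - 3p₂ = 6p₁ → 10p₁ + 3p₂ = 274.
Market 2: 8p₂ + 2p₁ = 350.
Eliminating p₂: 8×(1) − 3×(2) gives 74p₁ = 1142, so p₁ = 571/37.
Back-substitute into (2): p₂ = (350 − 2×571/37) / 8 = 1476/37.

p₁ = 571/37, p₂ = 1476/37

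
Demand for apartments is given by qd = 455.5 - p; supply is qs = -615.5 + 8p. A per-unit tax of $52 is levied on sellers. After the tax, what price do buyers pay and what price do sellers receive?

Pre-tax equilibrium: p* = 119, q* = 336.5.
Tax on sellers shifts supply to qs = -615.5 + 8(p − 52) = -1031.5 + 8p.
455.5 - p = -1031.5 + 8p gives buyer price pb = 1487/9; sellers receive ps = 1487/9 − 52 = 1019/9.
New quantity: q = 455.5 − 1(1487/9) = 5225/18.

Buyers pay 1487/9, sellers receive 1019/9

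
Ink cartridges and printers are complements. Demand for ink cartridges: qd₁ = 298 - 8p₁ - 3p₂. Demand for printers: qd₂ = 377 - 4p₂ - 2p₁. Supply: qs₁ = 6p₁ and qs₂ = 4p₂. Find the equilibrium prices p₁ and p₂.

p₁ = 1253/106, p₂ = 2341/53

Market 1: 298 - 8p₁ - 3p₂ = 6p₁ → 14p₁ + 3p₂ = 298.
Market 2: 8p₂ + 2p₁ = 377.
Eliminating p₂: 8×(1) − 3×(2) gives 106p₁ = 1253, so p₁ = 1253/106.
Back-substitute into (2): p₂ = (377 − 2×1253/106) / 8 = 2341/53.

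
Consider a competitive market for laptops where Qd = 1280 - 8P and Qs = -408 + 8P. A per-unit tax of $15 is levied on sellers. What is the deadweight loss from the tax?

Pre-tax equilibrium: P* = 105.5, Q* = 436.
Tax on sellers shifts supply to Qs = -408 + 8(P − 15) = -528 + 8P.
1280 - 8P = -528 + 8P gives buyer price Pb = 113; sellers receive Ps = 113 − 15 = 98.
New quantity: Q = 1280 − 8(113) = 376.
DWL = ½ × 15 × (436 − 376) = 450.

Deadweight loss = 450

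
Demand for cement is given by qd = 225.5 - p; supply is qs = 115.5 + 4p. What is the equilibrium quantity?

Set qd = qs: 225.5 - p = 115.5 + 4p.
110 = 5p, so p* = 22.
q* = 225.5 − 1(22) = 203.5.

q* = 203.5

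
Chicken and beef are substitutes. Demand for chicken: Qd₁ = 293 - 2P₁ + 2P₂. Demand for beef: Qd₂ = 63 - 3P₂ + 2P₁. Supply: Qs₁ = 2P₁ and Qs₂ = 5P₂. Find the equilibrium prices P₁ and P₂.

Market 1: 293 - 2P₁ + 2P₂ = 2P₁ → 4P₁ - 2P₂ = 293.
Market 2: 8P₂ - 2P₁ = 63.
Eliminating P₂: 8×(1) + 2×(2) gives 28P₁ = 2470, so P₁ = 1235/14.
Back-substitute into (2): P₂ = (63 + 2×1235/14) / 8 = 419/14.

P₁ = 1235/14, P₂ = 419/14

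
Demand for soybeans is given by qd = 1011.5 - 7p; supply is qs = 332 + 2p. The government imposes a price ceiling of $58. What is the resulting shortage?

Equilibrium price would be p* = 75.5, so the ceiling at 58 binds.
At p = 58: qd = 1011.5 − 7(58) = 605.5, qs = 332 + 2(58) = 448.
Shortage = 605.5 − 448 = 157.5.

Shortage = 157.5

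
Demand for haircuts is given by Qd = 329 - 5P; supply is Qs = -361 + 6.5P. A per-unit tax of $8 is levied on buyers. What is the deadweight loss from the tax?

Pre-tax equilibrium: P* = 60, Q* = 29.
Tax on buyers shifts demand to Qd = 329 − 5(P + 8) = 289 - 5P.
289 - 5P = -361 + 6.5P gives seller price Ps = 1300/23; buyers pay Pb = 1300/23 + 8 = 1484/23.
New quantity: Q = 329 − 5(1484/23) = 147/23.
DWL = ½ × 8 × (29 − 147/23) = 2080/23.

Deadweight loss = 2080/23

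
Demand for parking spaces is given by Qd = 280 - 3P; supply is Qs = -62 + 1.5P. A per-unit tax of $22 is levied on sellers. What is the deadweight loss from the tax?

Pre-tax equilibrium: P* = 76, Q* = 52.
Tax on sellers shifts supply to Qs = -62 + 1.5(P − 22) = -95 + 1.5P.
280 - 3P = -95 + 1.5P gives buyer price Pb = 250/3; sellers receive Ps = 250/3 − 22 = 184/3.
New quantity: Q = 280 − 3(250/3) = 30.
DWL = ½ × 22 × (52 − 30) = 242.

Deadweight loss = 242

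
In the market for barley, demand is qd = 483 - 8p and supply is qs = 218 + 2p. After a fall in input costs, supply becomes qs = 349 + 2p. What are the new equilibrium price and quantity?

Original equilibrium: p* = 26.5, q* = 271.
New equilibrium: 483 - 8p = 349 + 2p, so 134 = 10p and p' = 13.4; q' = 483 − 8(13.4) = 375.8.

p' = 13.4, q' = 375.8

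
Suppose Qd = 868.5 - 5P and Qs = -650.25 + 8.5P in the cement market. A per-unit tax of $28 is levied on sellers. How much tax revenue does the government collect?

Pre-tax equilibrium: P* = 112.5, Q* = 306.
Tax on sellers shifts supply to Qs = -650.25 + 8.5(P − 28) = -888.25 + 8.5P.
868.5 - 5P = -888.25 + 8.5P gives buyer price Pb = 7027/54; sellers receive Ps = 7027/54 − 28 = 5515/54.
New quantity: Q = 868.5 − 5(7027/54) = 5882/27.
Revenue = 28 × 5882/27 = 164696/27.

Tax revenue = 164696/27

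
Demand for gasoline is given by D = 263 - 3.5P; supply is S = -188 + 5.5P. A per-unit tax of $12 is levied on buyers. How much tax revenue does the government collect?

Pre-tax equilibrium: P* = 451/9, Q* = 1577/18.
Tax on buyers shifts demand to D = 263 − 3.5(P + 12) = 221 - 3.5P.
221 - 3.5P = -188 + 5.5P gives seller price Ps = 409/9; buyers pay Pb = 409/9 + 12 = 517/9.
New quantity: Q = 263 − 3.5(517/9) = 1115/18.
Revenue = 12 × 1115/18 = 2230/3.

Tax revenue = 2230/3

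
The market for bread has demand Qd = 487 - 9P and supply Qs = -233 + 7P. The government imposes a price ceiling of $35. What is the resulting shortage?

Equilibrium price would be P* = 45, so the ceiling at 35 binds.
At P = 35: Qd = 487 − 9(35) = 172, Qs = -233 + 7(35) = 12.
Shortage = 172 − 12 = 160.

Shortage = 160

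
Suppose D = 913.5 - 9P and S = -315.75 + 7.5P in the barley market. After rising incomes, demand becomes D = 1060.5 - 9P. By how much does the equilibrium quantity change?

ΔQ = 735/11

Original equilibrium: P* = 74.5, Q* = 243.
New equilibrium: 1060.5 - 9P = -315.75 + 7.5P, so 1376.25 = 16.5P and P' = 1835/22; Q' = 1060.5 − 9(1835/22) = 3408/11.
Change in quantity: 3408/11 − 243 = 735/11.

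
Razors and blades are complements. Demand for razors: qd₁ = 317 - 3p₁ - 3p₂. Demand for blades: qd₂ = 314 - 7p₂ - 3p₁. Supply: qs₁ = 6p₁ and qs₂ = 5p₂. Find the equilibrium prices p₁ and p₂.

p₁ = 318/11, p₂ = 625/33

Market 1: 317 - 3p₁ - 3p₂ = 6p₁ → 9p₁ + 3p₂ = 317.
Market 2: 12p₂ + 3p₁ = 314.
Eliminating p₂: 12×(1) − 3×(2) gives 99p₁ = 2862, so p₁ = 318/11.
Back-substitute into (2): p₂ = (314 − 3×318/11) / 12 = 625/33.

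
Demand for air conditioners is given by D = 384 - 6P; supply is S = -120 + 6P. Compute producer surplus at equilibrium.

Producer surplus = 1452

Equilibrium: 384 - 6P = -120 + 6P gives P* = 42, Q* = 132.
Supply starts at P = 20 (where S = 0).
PS = ½(42 − 20)(132) = 1452.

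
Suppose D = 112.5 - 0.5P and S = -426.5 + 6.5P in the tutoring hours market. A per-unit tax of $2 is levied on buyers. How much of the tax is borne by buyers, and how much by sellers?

Buyers bear 13/7, sellers bear 1/7

Pre-tax equilibrium: P* = 77, Q* = 74.
Tax on buyers shifts demand to D = 112.5 − 0.5(P + 2) = 111.5 - 0.5P.
111.5 - 0.5P = -426.5 + 6.5P gives seller price Ps = 538/7; buyers pay Pb = 538/7 + 2 = 552/7.
New quantity: Q = 112.5 − 0.5(552/7) = 1023/14.
Buyer burden = 552/7 − 77 = 13/7; seller burden = 77 − 538/7 = 1/7.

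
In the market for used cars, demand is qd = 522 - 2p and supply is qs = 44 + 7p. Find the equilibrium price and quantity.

Set qd = qs: 522 - 2p = 44 + 7p.
478 = 9p, so p* = 478/9.
q* = 522 − 2(478/9) = 3742/9.

p* = 478/9, q* = 3742/9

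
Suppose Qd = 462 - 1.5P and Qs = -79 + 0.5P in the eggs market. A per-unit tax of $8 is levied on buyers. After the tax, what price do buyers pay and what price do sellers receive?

Pre-tax equilibrium: P* = 270.5, Q* = 56.25.
Tax on buyers shifts demand to Qd = 462 − 1.5(P + 8) = 450 - 1.5P.
450 - 1.5P = -79 + 0.5P gives seller price Ps = 264.5; buyers pay Pb = 264.5 + 8 = 272.5.
New quantity: Q = 462 − 1.5(272.5) = 53.25.

Buyers pay $272.5, sellers receive $264.5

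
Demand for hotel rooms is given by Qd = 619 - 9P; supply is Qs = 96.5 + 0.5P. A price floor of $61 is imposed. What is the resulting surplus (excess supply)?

Surplus = 57

Equilibrium price would be P* = 55, so the floor at 61 binds.
At P = 61: Qd = 70, Qs = 127.
Surplus = 127 − 70 = 57.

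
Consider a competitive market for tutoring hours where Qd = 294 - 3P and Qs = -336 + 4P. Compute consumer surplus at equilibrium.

Consumer surplus = 96

Equilibrium: 294 - 3P = -336 + 4P gives P* = 90, Q* = 24.
Demand choke price (Qd = 0): P = 98.
CS = ½(98 − 90)(24) = 96.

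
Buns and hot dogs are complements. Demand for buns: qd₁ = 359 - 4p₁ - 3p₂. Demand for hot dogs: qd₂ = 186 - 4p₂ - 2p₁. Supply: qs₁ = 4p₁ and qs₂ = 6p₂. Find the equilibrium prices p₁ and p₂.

Market 1: 359 - 4p₁ - 3p₂ = 4p₁ → 8p₁ + 3p₂ = 359.
Market 2: 10p₂ + 2p₁ = 186.
Eliminating p₂: 10×(1) − 3×(2) gives 74p₁ = 3032, so p₁ = 1516/37.
Back-substitute into (2): p₂ = (186 − 2×1516/37) / 10 = 385/37.

p₁ = 1516/37, p₂ = 385/37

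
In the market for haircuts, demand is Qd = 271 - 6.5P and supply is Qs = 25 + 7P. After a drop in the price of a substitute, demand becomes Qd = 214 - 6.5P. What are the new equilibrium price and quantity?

P' = 14, Q' = 123

Original equilibrium: P* = 164/9, Q* = 1373/9.
New equilibrium: 214 - 6.5P = 25 + 7P, so 189 = 13.5P and P' = 14; Q' = 214 − 6.5(14) = 123.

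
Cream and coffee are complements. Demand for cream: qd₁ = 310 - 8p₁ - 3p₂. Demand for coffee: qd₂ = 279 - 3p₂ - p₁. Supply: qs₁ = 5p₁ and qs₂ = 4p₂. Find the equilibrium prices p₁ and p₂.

p₁ = 1333/88, p₂ = 3317/88

Market 1: 310 - 8p₁ - 3p₂ = 5p₁ → 13p₁ + 3p₂ = 310.
Market 2: 7p₂ + p₁ = 279.
Eliminating p₂: 7×(1) − 3×(2) gives 88p₁ = 1333, so p₁ = 1333/88.
Back-substitute into (2): p₂ = (279 − 1×1333/88) / 7 = 3317/88.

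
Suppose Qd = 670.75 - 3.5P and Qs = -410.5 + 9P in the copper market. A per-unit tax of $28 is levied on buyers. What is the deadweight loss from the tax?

Deadweight loss = 987.84

Pre-tax equilibrium: P* = 86.5, Q* = 368.
Tax on buyers shifts demand to Qd = 670.75 − 3.5(P + 28) = 572.75 - 3.5P.
572.75 - 3.5P = -410.5 + 9P gives seller price Ps = 78.66; buyers pay Pb = 78.66 + 28 = 106.66.
New quantity: Q = 670.75 − 3.5(106.66) = 297.44.
DWL = ½ × 28 × (368 − 297.44) = 987.84.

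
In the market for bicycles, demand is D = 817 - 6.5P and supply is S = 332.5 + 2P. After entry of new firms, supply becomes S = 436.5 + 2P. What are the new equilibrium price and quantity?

Original equilibrium: P* = 57, Q* = 446.5.
New equilibrium: 817 - 6.5P = 436.5 + 2P, so 380.5 = 8.5P and P' = 761/17; Q' = 817 − 6.5(761/17) = 17885/34.

P' = 761/17, Q' = 17885/34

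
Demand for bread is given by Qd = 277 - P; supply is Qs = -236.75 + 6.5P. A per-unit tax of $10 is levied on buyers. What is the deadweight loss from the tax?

Deadweight loss = 130/3

Pre-tax equilibrium: P* = 68.5, Q* = 208.5.
Tax on buyers shifts demand to Qd = 277 − 1(P + 10) = 267 - P.
267 - P = -236.75 + 6.5P gives seller price Ps = 403/6; buyers pay Pb = 403/6 + 10 = 463/6.
New quantity: Q = 277 − 1(463/6) = 1199/6.
DWL = ½ × 10 × (208.5 − 1199/6) = 130/3.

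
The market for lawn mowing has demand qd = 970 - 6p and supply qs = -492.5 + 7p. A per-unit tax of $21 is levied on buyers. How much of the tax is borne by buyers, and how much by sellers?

Buyers bear 147/13, sellers bear 126/13

Pre-tax equilibrium: p* = 112.5, q* = 295.
Tax on buyers shifts demand to qd = 970 − 6(p + 21) = 844 - 6p.
844 - 6p = -492.5 + 7p gives seller price ps = 2673/26; buyers pay pb = 2673/26 + 21 = 3219/26.
New quantity: q = 970 − 6(3219/26) = 2953/13.
Buyer burden = 3219/26 − 112.5 = 147/13; seller burden = 112.5 − 2673/26 = 126/13.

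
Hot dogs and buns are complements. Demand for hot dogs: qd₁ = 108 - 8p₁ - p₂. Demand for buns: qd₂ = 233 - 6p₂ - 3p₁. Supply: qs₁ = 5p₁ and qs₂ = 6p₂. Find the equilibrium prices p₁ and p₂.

p₁ = 1063/153, p₂ = 2705/153

Market 1: 108 - 8p₁ - p₂ = 5p₁ → 13p₁ + p₂ = 108.
Market 2: 12p₂ + 3p₁ = 233.
Eliminating p₂: 12×(1) − 1×(2) gives 153p₁ = 1063, so p₁ = 1063/153.
Back-substitute into (2): p₂ = (233 − 3×1063/153) / 12 = 2705/153.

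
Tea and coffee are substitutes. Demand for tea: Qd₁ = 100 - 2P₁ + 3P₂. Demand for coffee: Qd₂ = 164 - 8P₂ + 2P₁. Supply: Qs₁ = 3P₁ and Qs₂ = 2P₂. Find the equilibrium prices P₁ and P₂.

P₁ = 373/11, P₂ = 255/11

Market 1: 100 - 2P₁ + 3P₂ = 3P₁ → 5P₁ - 3P₂ = 100.
Market 2: 10P₂ - 2P₁ = 164.
Eliminating P₂: 10×(1) + 3×(2) gives 44P₁ = 1492, so P₁ = 373/11.
Back-substitute into (2): P₂ = (164 + 2×373/11) / 10 = 255/11.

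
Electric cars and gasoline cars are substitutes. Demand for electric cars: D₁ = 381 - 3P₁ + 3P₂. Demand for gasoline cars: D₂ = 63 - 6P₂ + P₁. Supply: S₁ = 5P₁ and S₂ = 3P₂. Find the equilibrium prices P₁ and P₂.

P₁ = 1206/23, P₂ = 295/23

Market 1: 381 - 3P₁ + 3P₂ = 5P₁ → 8P₁ - 3P₂ = 381.
Market 2: 9P₂ - P₁ = 63.
Eliminating P₂: 9×(1) + 3×(2) gives 69P₁ = 3618, so P₁ = 1206/23.
Back-substitute into (2): P₂ = (63 + 1×1206/23) / 9 = 295/23.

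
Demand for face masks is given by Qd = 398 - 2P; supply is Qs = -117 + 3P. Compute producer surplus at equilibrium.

Equilibrium: 398 - 2P = -117 + 3P gives P* = 103, Q* = 192.
Supply starts at P = 39 (where Qs = 0).
PS = ½(103 − 39)(192) = 6144.

Producer surplus = 6144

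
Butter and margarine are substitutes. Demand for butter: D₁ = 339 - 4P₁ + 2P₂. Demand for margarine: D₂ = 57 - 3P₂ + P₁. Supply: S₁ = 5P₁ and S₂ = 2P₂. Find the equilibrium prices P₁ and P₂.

P₁ = 1809/43, P₂ = 852/43

Market 1: 339 - 4P₁ + 2P₂ = 5P₁ → 9P₁ - 2P₂ = 339.
Market 2: 5P₂ - P₁ = 57.
Eliminating P₂: 5×(1) + 2×(2) gives 43P₁ = 1809, so P₁ = 1809/43.
Back-substitute into (2): P₂ = (57 + 1×1809/43) / 5 = 852/43.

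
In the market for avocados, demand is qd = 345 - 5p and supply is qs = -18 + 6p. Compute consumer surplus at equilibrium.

Equilibrium: 345 - 5p = -18 + 6p gives p* = 33, q* = 180.
Demand choke price (qd = 0): p = 69.
CS = ½(69 − 33)(180) = 3240.

Consumer surplus = 3240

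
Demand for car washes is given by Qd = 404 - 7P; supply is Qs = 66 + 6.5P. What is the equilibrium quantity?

Q* = 6176/27

Set Qd = Qs: 404 - 7P = 66 + 6.5P.
338 = 13.5P, so P* = 676/27.
Q* = 404 − 7(676/27) = 6176/27.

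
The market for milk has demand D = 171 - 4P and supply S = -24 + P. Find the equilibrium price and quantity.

P* = 39, Q* = 15

Set D = S: 171 - 4P = -24 + P.
195 = 5P, so P* = 39.
Q* = 171 − 4(39) = 15.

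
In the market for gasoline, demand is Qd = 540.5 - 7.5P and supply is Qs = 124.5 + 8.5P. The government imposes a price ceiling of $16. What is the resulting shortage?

Shortage = 160

Equilibrium price would be P* = 26, so the ceiling at 16 binds.
At P = 16: Qd = 540.5 − 7.5(16) = 420.5, Qs = 124.5 + 8.5(16) = 260.5.
Shortage = 420.5 − 260.5 = 160.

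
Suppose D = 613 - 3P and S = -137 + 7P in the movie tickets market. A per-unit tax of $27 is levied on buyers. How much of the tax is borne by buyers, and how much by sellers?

Buyers bear $18.9, sellers bear $8.1

Pre-tax equilibrium: P* = 75, Q* = 388.
Tax on buyers shifts demand to D = 613 − 3(P + 27) = 532 - 3P.
532 - 3P = -137 + 7P gives seller price Ps = 66.9; buyers pay Pb = 66.9 + 27 = 93.9.
New quantity: Q = 613 − 3(93.9) = 331.3.
Buyer burden = 93.9 − 75 = 18.9; seller burden = 75 − 66.9 = 8.1.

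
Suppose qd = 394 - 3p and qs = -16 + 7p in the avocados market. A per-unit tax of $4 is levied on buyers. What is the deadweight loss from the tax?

Deadweight loss = 16.8

Pre-tax equilibrium: p* = 41, q* = 271.
Tax on buyers shifts demand to qd = 394 − 3(p + 4) = 382 - 3p.
382 - 3p = -16 + 7p gives seller price ps = 39.8; buyers pay pb = 39.8 + 4 = 43.8.
New quantity: q = 394 − 3(43.8) = 262.6.
DWL = ½ × 4 × (271 − 262.6) = 16.8.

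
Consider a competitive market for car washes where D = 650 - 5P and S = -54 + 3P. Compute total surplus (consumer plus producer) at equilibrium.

Total surplus = 11760

Equilibrium: 650 - 5P = -54 + 3P gives P* = 88, Q* = 210.
Demand choke price: P = 130; supply starts at P = 18.
CS = ½(130 − 88)(210) = 4410; PS = ½(88 − 18)(210) = 7350.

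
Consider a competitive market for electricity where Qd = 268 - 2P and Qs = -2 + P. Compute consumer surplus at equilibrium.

Consumer surplus = 1936

Equilibrium: 268 - 2P = -2 + P gives P* = 90, Q* = 88.
Demand choke price (Qd = 0): P = 134.
CS = ½(134 − 90)(88) = 1936.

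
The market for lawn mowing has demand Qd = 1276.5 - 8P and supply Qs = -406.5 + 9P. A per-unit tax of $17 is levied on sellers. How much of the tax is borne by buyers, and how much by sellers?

Buyers bear $9, sellers bear $8

Pre-tax equilibrium: P* = 99, Q* = 484.5.
Tax on sellers shifts supply to Qs = -406.5 + 9(P − 17) = -559.5 + 9P.
1276.5 - 8P = -559.5 + 9P gives buyer price Pb = 108; sellers receive Ps = 108 − 17 = 91.
New quantity: Q = 1276.5 − 8(108) = 412.5.
Buyer burden = 108 − 99 = 9; seller burden = 99 − 91 = 8.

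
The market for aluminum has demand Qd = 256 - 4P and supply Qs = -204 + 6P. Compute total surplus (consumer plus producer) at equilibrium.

Equilibrium: 256 - 4P = -204 + 6P gives P* = 46, Q* = 72.
Demand choke price: P = 64; supply starts at P = 34.
CS = ½(64 − 46)(72) = 648; PS = ½(46 − 34)(72) = 432.

Total surplus = 1080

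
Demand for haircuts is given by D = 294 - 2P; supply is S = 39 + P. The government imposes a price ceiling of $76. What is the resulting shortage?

Equilibrium price would be P* = 85, so the ceiling at 76 binds.
At P = 76: D = 294 − 2(76) = 142, S = 39 + 1(76) = 115.
Shortage = 142 − 115 = 27.

Shortage = 27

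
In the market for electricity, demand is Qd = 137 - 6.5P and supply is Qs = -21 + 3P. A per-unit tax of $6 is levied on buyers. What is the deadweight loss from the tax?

Deadweight loss = 702/19

Pre-tax equilibrium: P* = 316/19, Q* = 549/19.
Tax on buyers shifts demand to Qd = 137 − 6.5(P + 6) = 98 - 6.5P.
98 - 6.5P = -21 + 3P gives seller price Ps = 238/19; buyers pay Pb = 238/19 + 6 = 352/19.
New quantity: Q = 137 − 6.5(352/19) = 315/19.
DWL = ½ × 6 × (549/19 − 315/19) = 702/19.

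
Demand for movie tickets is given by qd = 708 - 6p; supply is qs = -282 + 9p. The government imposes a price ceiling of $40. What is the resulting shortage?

Equilibrium price would be p* = 66, so the ceiling at 40 binds.
At p = 40: qd = 708 − 6(40) = 468, qs = -282 + 9(40) = 78.
Shortage = 468 − 78 = 390.

Shortage = 390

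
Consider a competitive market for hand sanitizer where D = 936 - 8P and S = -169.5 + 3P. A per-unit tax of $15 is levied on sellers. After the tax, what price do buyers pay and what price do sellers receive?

Pre-tax equilibrium: P* = 100.5, Q* = 132.
Tax on sellers shifts supply to S = -169.5 + 3(P − 15) = -214.5 + 3P.
936 - 8P = -214.5 + 3P gives buyer price Pb = 2301/22; sellers receive Ps = 2301/22 − 15 = 1971/22.
New quantity: Q = 936 − 8(2301/22) = 1092/11.

Buyers pay 2301/22, sellers receive 1971/22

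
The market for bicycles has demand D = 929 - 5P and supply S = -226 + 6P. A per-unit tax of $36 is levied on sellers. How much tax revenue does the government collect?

Pre-tax equilibrium: P* = 105, Q* = 404.
Tax on sellers shifts supply to S = -226 + 6(P − 36) = -442 + 6P.
929 - 5P = -442 + 6P gives buyer price Pb = 1371/11; sellers receive Ps = 1371/11 − 36 = 975/11.
New quantity: Q = 929 − 5(1371/11) = 3364/11.
Revenue = 36 × 3364/11 = 121104/11.

Tax revenue = 121104/11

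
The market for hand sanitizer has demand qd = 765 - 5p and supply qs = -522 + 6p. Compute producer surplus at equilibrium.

Equilibrium: 765 - 5p = -522 + 6p gives p* = 117, q* = 180.
Supply starts at p = 87 (where qs = 0).
PS = ½(117 − 87)(180) = 2700.

Producer surplus = 2700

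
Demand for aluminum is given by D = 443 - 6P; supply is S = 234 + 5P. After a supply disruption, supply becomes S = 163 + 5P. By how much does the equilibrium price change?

Original equilibrium: P* = 19, Q* = 329.
New equilibrium: 443 - 6P = 163 + 5P, so 280 = 11P and P' = 280/11; Q' = 443 − 6(280/11) = 3193/11.
Change in price: 280/11 − 19 = 71/11.

ΔP = 71/11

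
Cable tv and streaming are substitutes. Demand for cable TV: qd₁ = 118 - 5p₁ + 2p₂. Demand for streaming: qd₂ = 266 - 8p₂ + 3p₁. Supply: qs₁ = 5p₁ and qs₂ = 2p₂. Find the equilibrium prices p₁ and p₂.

p₁ = 856/47, p₂ = 1507/47

Market 1: 118 - 5p₁ + 2p₂ = 5p₁ → 10p₁ - 2p₂ = 118.
Market 2: 10p₂ - 3p₁ = 266.
Eliminating p₂: 10×(1) + 2×(2) gives 94p₁ = 1712, so p₁ = 856/47.
Back-substitute into (2): p₂ = (266 + 3×856/47) / 10 = 1507/47.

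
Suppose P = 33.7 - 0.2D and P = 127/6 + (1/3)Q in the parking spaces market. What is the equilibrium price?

Set the two price expressions equal: 33.7 - 0.2Q = 127/6 + (1/3)Q.
188/15 = (8/15)Q, so Q* = 23.5.
P* = 33.7 − (0.2)(23.5) = 29.

P* = 29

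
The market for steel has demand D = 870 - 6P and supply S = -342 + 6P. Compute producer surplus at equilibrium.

Equilibrium: 870 - 6P = -342 + 6P gives P* = 101, Q* = 264.
Supply starts at P = 57 (where S = 0).
PS = ½(101 − 57)(264) = 5808.

Producer surplus = 5808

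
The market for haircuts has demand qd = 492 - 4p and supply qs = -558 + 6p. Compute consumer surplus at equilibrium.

Consumer surplus = 648

Equilibrium: 492 - 4p = -558 + 6p gives p* = 105, q* = 72.
Demand choke price (qd = 0): p = 123.
CS = ½(123 − 105)(72) = 648.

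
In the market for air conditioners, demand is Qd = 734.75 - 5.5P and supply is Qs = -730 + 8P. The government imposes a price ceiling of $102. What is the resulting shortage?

Shortage = 87.75

Equilibrium price would be P* = 108.5, so the ceiling at 102 binds.
At P = 102: Qd = 734.75 − 5.5(102) = 173.75, Qs = -730 + 8(102) = 86.
Shortage = 173.75 − 86 = 87.75.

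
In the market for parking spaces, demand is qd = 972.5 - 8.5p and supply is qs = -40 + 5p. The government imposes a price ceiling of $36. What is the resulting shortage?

Equilibrium price would be p* = 75, so the ceiling at 36 binds.
At p = 36: qd = 972.5 − 8.5(36) = 666.5, qs = -40 + 5(36) = 140.
Shortage = 666.5 − 140 = 526.5.

Shortage = 526.5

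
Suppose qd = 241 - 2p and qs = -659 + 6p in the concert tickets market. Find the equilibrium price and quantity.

Set qd = qs: 241 - 2p = -659 + 6p.
900 = 8p, so p* = 112.5.
q* = 241 − 2(112.5) = 16.

p* = 112.5, q* = 16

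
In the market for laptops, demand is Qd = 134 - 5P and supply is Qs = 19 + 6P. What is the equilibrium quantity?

Q* = 899/11

Set Qd = Qs: 134 - 5P = 19 + 6P.
115 = 11P, so P* = 115/11.
Q* = 134 − 5(115/11) = 899/11.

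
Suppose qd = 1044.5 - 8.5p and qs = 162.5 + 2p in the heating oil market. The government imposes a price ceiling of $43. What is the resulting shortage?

Equilibrium price would be p* = 84, so the ceiling at 43 binds.
At p = 43: qd = 1044.5 − 8.5(43) = 679, qs = 162.5 + 2(43) = 248.5.
Shortage = 679 − 248.5 = 430.5.

Shortage = 430.5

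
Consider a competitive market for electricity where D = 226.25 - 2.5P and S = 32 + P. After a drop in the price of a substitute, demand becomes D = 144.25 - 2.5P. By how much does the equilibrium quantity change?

ΔQ = -164/7

Original equilibrium: P* = 55.5, Q* = 87.5.
New equilibrium: 144.25 - 2.5P = 32 + P, so 112.25 = 3.5P and P' = 449/14; Q' = 144.25 − 2.5(449/14) = 897/14.
Change in quantity: 897/14 − 87.5 = -164/7.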